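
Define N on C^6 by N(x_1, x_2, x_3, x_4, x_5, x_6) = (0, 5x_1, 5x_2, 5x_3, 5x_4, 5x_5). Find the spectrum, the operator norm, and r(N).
sigma(N) = {0}; ||N|| = 5; r(N) = 0. (N is nilpotent with N^6 = 0.)

On C^6, N is a strictly lower-triangular matrix with 5 on the subdiagonal and zeros elsewhere, so its characteristic polynomial is lambda^6 and every eigenvalue is 0: sigma(N) = {0}. For the operator norm, N e_i = 5e_{i+1} for i = 1, ..., 5 and N e_6 = 0, so the singular values of N are 5 (with multiplicity 5) and 0; hence ||N|| = 5. The spectral radius r(N) = max|lambda| = 0. Note ||N|| > r(N) — characteristic of non-normal nilpotent operators. Indeed N^6 = 0.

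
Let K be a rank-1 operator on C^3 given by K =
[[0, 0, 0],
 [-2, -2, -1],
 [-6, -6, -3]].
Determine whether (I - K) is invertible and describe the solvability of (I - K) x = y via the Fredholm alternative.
(I - K) is invertible (det(I - K) = 6 ≠ 0), so for every y in C^3 the equation (I - K) x = y has a unique solution.

K has rank 1, so it is an outer product K = u v^T: every row of K is a multiple of one row vector. Reading off the entries, u = (0, -1, -3) and v = (2, 2, 1) (row i of K equals u_i·v^T). A rank-one matrix u v^T satisfies K u = u (v·u) and kills the (2)-dimensional subspace v^⊥, so its characteristic polynomial is lambda^2 (lambda - v·u) with v·u = tr K = -5. Hence the eigenvalues of I - K are 1 (multiplicity 2) and 1 - (-5) = 6, so det(I - K) = 6. (Direct check: I - K =
[[1, 0, 0],
 [2, 3, 1],
 [6, 6, 4]]
has determinant 6.) The finite-dimensional Fredholm alternative says: either (I - K) is invertible, or ker(I - K) ≠ {0} and then range(I - K) = ker((I - K)^*)^⊥, with dim ker(I - K) = dim ker((I - K)^*). Since det(I - K) ≠ 0, 1 is not an eigenvalue of K and ker(I - K) = {0}, so we are in the first case: for every y there is a unique x = (I - K)^(-1) y. Explicitly, by the Sherman–Morrison formula, (I - u v^T)^(-1) = I + u v^T/(1 - v·u), i.e. (I - K)^(-1) = I + K/(6).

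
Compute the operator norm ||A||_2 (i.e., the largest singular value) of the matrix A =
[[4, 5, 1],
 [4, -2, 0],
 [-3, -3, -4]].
||A||_2 ≈ 8.4067 (= sqrt(largest eigenvalue of A^T A))

||A||_2 = sigma_max(A) = sqrt(lambda_max(A^T A)). Form the symmetric matrix M = A^T A =
[[41, 21, 16],
 [21, 38, 17],
 [16, 17, 17]].
Its characteristic polynomial (trace, sum of principal 2x2 minors, determinant of M give the coefficients) is
  p(λ) = det(λ I - M) = λ^3 - 96λ^2 + 1915λ - 8836.
No integer candidate from the rational root theorem (±divisors of 8836) is a root, so the roots are irrational. The cubic discriminant is Δ = 1567455044 > 0, so there are three distinct real roots. p(6) = -586 and p(7) = 208 have opposite signs, so a root lies in (6, 7); Newton's method refines it to λ ≈ 6.7186. p(18) = 362 and p(19) = -248 have opposite signs, so a root lies in (18, 19); Newton's method refines it to λ ≈ 18.6092. p(70) = -2186 and p(71) = 1104 have opposite signs, so a root lies in (70, 71); Newton's method refines it to λ ≈ 70.6722. Check (Vieta): the three roots sum to 96, matching tr M = 96.
So the eigenvalues of A^T A are ≈ 6.7186, 18.6092, 70.6722 (all ≥ 0, as they must be for A^T A). The largest is λ_max ≈ 70.6722, hence ||A||_2 = sqrt(λ_max) ≈ 8.4067.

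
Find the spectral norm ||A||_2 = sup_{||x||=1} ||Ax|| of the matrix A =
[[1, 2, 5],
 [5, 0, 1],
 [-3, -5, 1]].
||A||_2 ≈ 7.2239 (= sqrt(largest eigenvalue of A^T A))

||A||_2 = sigma_max(A) = sqrt(lambda_max(A^T A)). Form the symmetric matrix M = A^T A =
[[35, 17, 7],
 [17, 29, 5],
 [7, 5, 27]].
Its characteristic polynomial (trace, sum of principal 2x2 minors, determinant of M give the coefficients) is
  p(λ) = det(λ I - M) = λ^3 - 91λ^2 + 2380λ - 18496.
No integer candidate from the rational root theorem (±divisors of 18496) is a root, so the roots are irrational. The cubic discriminant is Δ = 98403344 > 0, so there are three distinct real roots. p(14) = -268 and p(15) = 104 have opposite signs, so a root lies in (14, 15); Newton's method refines it to λ ≈ 14.6934. p(24) = 32 and p(25) = -246 have opposite signs, so a root lies in (24, 25); Newton's method refines it to λ ≈ 24.122. p(52) = -192 and p(53) = 902 have opposite signs, so a root lies in (52, 53); Newton's method refines it to λ ≈ 52.1846. Check (Vieta): the three roots sum to 91, matching tr M = 91.
So the eigenvalues of A^T A are ≈ 14.6934, 24.122, 52.1846 (all ≥ 0, as they must be for A^T A). The largest is λ_max ≈ 52.1846, hence ||A||_2 = sqrt(λ_max) ≈ 7.2239.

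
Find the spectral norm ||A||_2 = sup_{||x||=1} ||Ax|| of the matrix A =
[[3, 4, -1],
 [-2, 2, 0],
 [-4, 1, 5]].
||A||_2 ≈ 7.1217 (= sqrt(largest eigenvalue of A^T A))

||A||_2 = sigma_max(A) = sqrt(lambda_max(A^T A)). Form the symmetric matrix M = A^T A =
[[29, 4, -23],
 [4, 21, 1],
 [-23, 1, 26]].
Its characteristic polynomial (trace, sum of principal 2x2 minors, determinant of M give the coefficients) is
  p(λ) = det(λ I - M) = λ^3 - 76λ^2 + 1363λ - 4096.
No integer candidate from the rational root theorem (±divisors of 4096) is a root, so the roots are irrational. The cubic discriminant is Δ = 594085604 > 0, so there are three distinct real roots. p(3) = -664 and p(4) = 204 have opposite signs, so a root lies in (3, 4); Newton's method refines it to λ ≈ 3.7509. p(21) = 272 and p(22) = -246 have opposite signs, so a root lies in (21, 22); Newton's method refines it to λ ≈ 21.5306. p(50) = -946 and p(51) = 392 have opposite signs, so a root lies in (50, 51); Newton's method refines it to λ ≈ 50.7185. Check (Vieta): the three roots sum to 76, matching tr M = 76.
So the eigenvalues of A^T A are ≈ 3.7509, 21.5306, 50.7185 (all ≥ 0, as they must be for A^T A). The largest is λ_max ≈ 50.7185, hence ||A||_2 = sqrt(λ_max) ≈ 7.1217.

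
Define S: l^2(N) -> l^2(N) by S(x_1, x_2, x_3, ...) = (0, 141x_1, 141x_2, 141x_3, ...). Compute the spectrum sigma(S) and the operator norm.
sigma(S) = closed disk {z in C : |z| ≤ 141}; ||S|| = 141

Note S = 141·U where U is the unit right shift (U x)_k = x_{k-1} (with x_0 := 0); so ||S|| = 141||U|| and sigma(S) = 141·sigma(U). ||S x||^2 = sum_{k≥1} |141x_k|^2 = 19881||x||^2, so ||S|| = 141 and sigma(S) ⊂ {|z| ≤ 141}. For any |lambda| < 141, the equation (S - lambda I) x = 0 forces x_1 = 0, then 141x_k = lambda x_{k+1} ⇒ x = 0, so S has no eigenvalues. But (S - lambda I) is not surjective for |lambda| < 141: solving (S - lambda I) x = e_1 would require x_n proportional to (lambda/141)^(-n), which is not in l^2. So every |lambda| < 141 lies in the residual spectrum. The boundary |lambda| = 141 is in the approximate point spectrum (the spectrum is closed). Hence sigma(S) is the closed disk of radius 141.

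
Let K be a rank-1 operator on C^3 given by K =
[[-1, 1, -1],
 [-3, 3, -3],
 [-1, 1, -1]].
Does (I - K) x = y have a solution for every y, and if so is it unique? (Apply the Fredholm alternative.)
(I - K) is singular (det(I - K) = 0, i.e. 1 ∈ sigma(K)). (I - K) x = y is solvable iff y ⊥ ker((I - K)^*) = span{(-1, 1, -1)}, i.e. iff -y_1 + y_2 - y_3 = 0. When solvable, the solutions are x = y + c·(1, 3, 1), c arbitrary (ker(I - K) = span{(1, 3, 1)}, dimension 1).

K has rank 1, so it is an outer product K = u v^T: every row of K is a multiple of one row vector. Reading off the entries, u = (1, 3, 1) and v = (-1, 1, -1) (row i of K equals u_i·v^T). A rank-one matrix u v^T satisfies K u = u (v·u) and kills the (2)-dimensional subspace v^⊥, so its characteristic polynomial is lambda^2 (lambda - v·u) with v·u = tr K = 1. Hence the eigenvalues of I - K are 1 (multiplicity 2) and 1 - (1) = 0, so det(I - K) = 0. (Direct check: I - K =
[[2, -1, 1],
 [3, -2, 3],
 [1, -1, 2]]
has determinant 0.) So 1 is an eigenvalue of K and (I - K) is not invertible. The finite-dimensional Fredholm alternative says: either (I - K) is invertible, or ker(I - K) ≠ {0} and then range(I - K) = ker((I - K)^*)^⊥, with dim ker(I - K) = dim ker((I - K)^*). We are in the second case, so we need both kernels. Kernel of I - K: (I - K) u = u - u (v·u) = u - u = 0, so ker(I - K) = span{u} = span{(1, 3, 1)} (it is exactly 1-dimensional because rank(I - K) = 2). Kernel of the adjoint: K is real, so (I - K)^* = I - K^T = I - v u^T, and (I - v u^T) v = v - v (u·v) = 0; hence ker((I - K)^*) = span{v} = span{(-1, 1, -1)}. Therefore (I - K) x = y is solvable iff <y, v> = 0, i.e. iff -y_1 + y_2 - y_3 = 0. When this holds, K y = u (v·y) = 0, so (I - K) y = y and x = y is a particular solution; the full solution set is the line x = y + c·u = y + c·(1, 3, 1), c ∈ C.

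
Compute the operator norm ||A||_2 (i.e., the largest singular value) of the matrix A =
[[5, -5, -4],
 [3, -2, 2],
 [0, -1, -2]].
||A||_2 ≈ 8.566 (= sqrt(largest eigenvalue of A^T A))

||A||_2 = sigma_max(A) = sqrt(lambda_max(A^T A)). Form the symmetric matrix M = A^T A =
[[34, -31, -14],
 [-31, 30, 18],
 [-14, 18, 24]].
Its characteristic polynomial (trace, sum of principal 2x2 minors, determinant of M give the coefficients) is
  p(λ) = det(λ I - M) = λ^3 - 88λ^2 + 1075λ - 144.
No integer candidate from the rational root theorem (±divisors of 144) is a root, so the roots are irrational. The cubic discriminant is Δ = 3832087956 > 0, so there are three distinct real roots. p(0) = -144 and p(1) = 844 have opposite signs, so a root lies in (0, 1); Newton's method refines it to λ ≈ 0.1355. p(14) = 402 and p(15) = -444 have opposite signs, so a root lies in (14, 15); Newton's method refines it to λ ≈ 14.4883. p(73) = -1604 and p(74) = 2742 have opposite signs, so a root lies in (73, 74); Newton's method refines it to λ ≈ 73.3762. Check (Vieta): the three roots sum to 88, matching tr M = 88.
So the eigenvalues of A^T A are ≈ 0.1355, 14.4883, 73.3762 (all ≥ 0, as they must be for A^T A). The largest is λ_max ≈ 73.3762, hence ||A||_2 = sqrt(λ_max) ≈ 8.566.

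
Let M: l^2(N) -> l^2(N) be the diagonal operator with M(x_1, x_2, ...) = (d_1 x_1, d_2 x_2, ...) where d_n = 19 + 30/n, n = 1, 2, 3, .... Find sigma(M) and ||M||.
sigma(M) = {19 + 30/n : n ≥ 1} ∪ {19}; ||M|| = 49

A bounded diagonal operator on l^2 with diagonal entries d_n has spectrum equal to the closure of {d_n : n ≥ 1}: every d_n is an eigenvalue (with eigenvector e_n), so {d_n} ⊂ sigma(M); the spectrum is closed, so its closure is too; and for lambda not in the closure, (M - lambda I) has bounded inverse (the diagonal entries 1/(d_n - lambda) are bounded). For our sequence d_n = 19 + 30/n, n = 1, 2, 3, ...:
  - {d_n} = {19 + 30/n : n ≥ 1}; the only limit point is 19
  - closure = {19 + 30/n : n ≥ 1} ∪ {19}
For the norm: a diagonal operator has ||M|| = sup_n |d_n|. Here d_n = 19 + 30/n is positive and decreasing, so sup_n |d_n| = d_1 = 19 + 30 = 49. So ||M|| = 49.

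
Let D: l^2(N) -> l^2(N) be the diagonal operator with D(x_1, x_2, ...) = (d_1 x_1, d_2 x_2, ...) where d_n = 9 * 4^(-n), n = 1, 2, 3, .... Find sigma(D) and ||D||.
sigma(D) = {9 * 4^(-n) : n ≥ 1} ∪ {0}; ||D|| = 9/4

A bounded diagonal operator on l^2 with diagonal entries d_n has spectrum equal to the closure of {d_n : n ≥ 1}: every d_n is an eigenvalue (with eigenvector e_n), so {d_n} ⊂ sigma(D); the spectrum is closed, so its closure is too; and for lambda not in the closure, (D - lambda I) has bounded inverse (the diagonal entries 1/(d_n - lambda) are bounded). For our sequence d_n = 9 * 4^(-n), n = 1, 2, 3, ...:
  - {d_n} = {9 * 4^(-n) : n ≥ 1}; the only limit point is 0
  - closure = {9 * 4^(-n) : n ≥ 1} ∪ {0}
For the norm: a diagonal operator has ||D|| = sup_n |d_n|. Here d_n = 9 * 4^(-n) is positive and decreasing, so sup_n |d_n| = d_1 = 9/4. So ||D|| = 9/4.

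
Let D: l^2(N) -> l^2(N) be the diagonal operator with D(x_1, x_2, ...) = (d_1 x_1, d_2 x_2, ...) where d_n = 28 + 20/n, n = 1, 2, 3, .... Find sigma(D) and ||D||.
sigma(D) = {28 + 20/n : n ≥ 1} ∪ {28}; ||D|| = 48

A bounded diagonal operator on l^2 with diagonal entries d_n has spectrum equal to the closure of {d_n : n ≥ 1}: every d_n is an eigenvalue (with eigenvector e_n), so {d_n} ⊂ sigma(D); the spectrum is closed, so its closure is too; and for lambda not in the closure, (D - lambda I) has bounded inverse (the diagonal entries 1/(d_n - lambda) are bounded). For our sequence d_n = 28 + 20/n, n = 1, 2, 3, ...:
  - {d_n} = {28 + 20/n : n ≥ 1}; the only limit point is 28
  - closure = {28 + 20/n : n ≥ 1} ∪ {28}
For the norm: a diagonal operator has ||D|| = sup_n |d_n|. Here d_n = 28 + 20/n is positive and decreasing, so sup_n |d_n| = d_1 = 28 + 20 = 48. So ||D|| = 48.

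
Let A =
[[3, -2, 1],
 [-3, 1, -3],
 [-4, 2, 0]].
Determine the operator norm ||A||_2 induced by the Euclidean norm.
||A||_2 ≈ 6.8651 (= sqrt(largest eigenvalue of A^T A))

||A||_2 = sigma_max(A) = sqrt(lambda_max(A^T A)). Form the symmetric matrix M = A^T A =
[[34, -17, 12],
 [-17, 9, -5],
 [12, -5, 10]].
Its characteristic polynomial (trace, sum of principal 2x2 minors, determinant of M give the coefficients) is
  p(λ) = det(λ I - M) = λ^3 - 53λ^2 + 278λ - 64.
No integer candidate from the rational root theorem (±divisors of 64) is a root, so the roots are irrational. The cubic discriminant is Δ = 109901412 > 0, so there are three distinct real roots. p(0) = -64 and p(1) = 162 have opposite signs, so a root lies in (0, 1); Newton's method refines it to λ ≈ 0.2413. p(5) = 126 and p(6) = -88 have opposite signs, so a root lies in (5, 6); Newton's method refines it to λ ≈ 5.6285. p(47) = -252 and p(48) = 1760 have opposite signs, so a root lies in (47, 48); Newton's method refines it to λ ≈ 47.1303. Check (Vieta): the three roots sum to 53, matching tr M = 53.
So the eigenvalues of A^T A are ≈ 0.2413, 5.6285, 47.1303 (all ≥ 0, as they must be for A^T A). The largest is λ_max ≈ 47.1303, hence ||A||_2 = sqrt(λ_max) ≈ 6.8651.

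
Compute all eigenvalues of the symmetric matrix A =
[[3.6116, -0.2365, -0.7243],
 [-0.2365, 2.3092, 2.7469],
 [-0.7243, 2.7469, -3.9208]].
sigma(A) ≈ {-5, 3, 4}

A is real symmetric, so its spectrum consists of real eigenvalues. Expanding the characteristic polynomial of the displayed matrix gives
  det(λ I - A) = p(λ) = λ^3 + (-2)λ^2 + (-23)λ + (60.0013).
Solving p(λ) = 0 yields eigenvalues ≈ -5, 3, 4. (A is shown rounded to 4 decimals, so these recover the underlying integer eigenvalues to within that precision.)
Verification: the trace of A = 2 equals the sum of eigenvalues 2, and det(A) ≈ -60.0013 matches the eigenvalue product -60.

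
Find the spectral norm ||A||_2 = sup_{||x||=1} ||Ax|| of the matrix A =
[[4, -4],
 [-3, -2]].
||A||_2 = sqrt((45 + sqrt(425))/2) ≈ 5.7278 (= sqrt(largest eigenvalue of A^T A))

||A||_2 = sigma_max(A) = sqrt(lambda_max(A^T A)). Form the symmetric matrix M = A^T A =
[[25, -10],
 [-10, 20]].
Its characteristic polynomial (trace, determinant of M give the coefficients) is
  p(λ) = det(λ I - M) = λ^2 - 45λ + 400.
For λ^2 - 45λ + 400 the discriminant is 425. It is nonnegative but not a perfect square, so the roots are real and irrational: λ = (45 ± sqrt(425))/2 ≈ 32.8078, 12.1922.
So the eigenvalues of A^T A are ≈ 12.1922, 32.8078 (all ≥ 0, as they must be for A^T A). The largest is λ_max = (45 + sqrt(425))/2 ≈ 32.8078, hence ||A||_2 = sqrt(λ_max) = sqrt((45 + sqrt(425))/2) ≈ 5.7278.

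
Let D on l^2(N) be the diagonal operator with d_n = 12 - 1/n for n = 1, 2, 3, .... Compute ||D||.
||D|| = 12

For a diagonal operator on l^2 with entries d_n, ||D|| = sup_n |d_n|. Here d_1 = 11, d_2 = 23/2, ..., and d_n = 12 - 1/n increases monotonically toward 12. All terms lie in [11, 12), so |d_n| = d_n and the supremum is the limit 12, which is not attained by any individual d_n. Hence ||D|| = 12.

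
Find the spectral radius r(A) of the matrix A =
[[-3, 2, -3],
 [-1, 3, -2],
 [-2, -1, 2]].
r(A) ≈ 4.341

The eigenvalues of A are the roots of its characteristic polynomial. With M = A (coefficients from the trace, the sum of principal 2x2 minors, and det A):
  p(λ) = det(λ I - M) = λ^3 - 2λ^2 - 15λ + 21.
No integer candidate from the rational root theorem (±divisors of 21) is a root, so the roots are irrational. The cubic discriminant is Δ = 14505 > 0, so there are three distinct real roots. p(-4) = -15 and p(-3) = 21 have opposite signs, so a root lies in (-4, -3); Newton's method refines it to λ ≈ -3.662. p(1) = 5 and p(2) = -9 have opposite signs, so a root lies in (1, 2); Newton's method refines it to λ ≈ 1.321. p(4) = -7 and p(5) = 21 have opposite signs, so a root lies in (4, 5); Newton's method refines it to λ ≈ 4.341. Check (Vieta): the three roots sum to 2, matching tr M = 2.
Thus the eigenvalues (to 4 decimals) are -3.662 (modulus 3.662); 1.321 (modulus 1.321); 4.341 (modulus 4.341). The spectral radius is the largest modulus: r(A) ≈ 4.341. (Cross-check: r(A) ≤ ||A||_2 ≈ 5.8632; equality holds whenever A is normal, though it can also hold for some non-normal A.)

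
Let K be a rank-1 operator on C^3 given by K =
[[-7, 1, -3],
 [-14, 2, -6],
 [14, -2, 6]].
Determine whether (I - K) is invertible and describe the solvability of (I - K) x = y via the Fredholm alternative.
(I - K) is singular (det(I - K) = 0, i.e. 1 ∈ sigma(K)). (I - K) x = y is solvable iff y ⊥ ker((I - K)^*) = span{(-7, 1, -3)}, i.e. iff -7y_1 + y_2 - 3y_3 = 0. When solvable, the solutions are x = y + c·(1, 2, -2), c arbitrary (ker(I - K) = span{(1, 2, -2)}, dimension 1).

K has rank 1, so it is an outer product K = u v^T: every row of K is a multiple of one row vector. Reading off the entries, u = (1, 2, -2) and v = (-7, 1, -3) (row i of K equals u_i·v^T). A rank-one matrix u v^T satisfies K u = u (v·u) and kills the (2)-dimensional subspace v^⊥, so its characteristic polynomial is lambda^2 (lambda - v·u) with v·u = tr K = 1. Hence the eigenvalues of I - K are 1 (multiplicity 2) and 1 - (1) = 0, so det(I - K) = 0. (Direct check: I - K =
[[8, -1, 3],
 [14, -1, 6],
 [-14, 2, -5]]
has determinant 0.) So 1 is an eigenvalue of K and (I - K) is not invertible. The finite-dimensional Fredholm alternative says: either (I - K) is invertible, or ker(I - K) ≠ {0} and then range(I - K) = ker((I - K)^*)^⊥, with dim ker(I - K) = dim ker((I - K)^*). We are in the second case, so we need both kernels. Kernel of I - K: (I - K) u = u - u (v·u) = u - u = 0, so ker(I - K) = span{u} = span{(1, 2, -2)} (it is exactly 1-dimensional because rank(I - K) = 2). Kernel of the adjoint: K is real, so (I - K)^* = I - K^T = I - v u^T, and (I - v u^T) v = v - v (u·v) = 0; hence ker((I - K)^*) = span{v} = span{(-7, 1, -3)}. Therefore (I - K) x = y is solvable iff <y, v> = 0, i.e. iff -7y_1 + y_2 - 3y_3 = 0. When this holds, K y = u (v·y) = 0, so (I - K) y = y and x = y is a particular solution; the full solution set is the line x = y + c·u = y + c·(1, 2, -2), c ∈ C.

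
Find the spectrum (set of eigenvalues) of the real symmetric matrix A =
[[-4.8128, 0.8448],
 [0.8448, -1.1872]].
sigma(A) ≈ {-5, -1}

A is real symmetric, so its spectrum consists of real eigenvalues. Expanding the characteristic polynomial of the displayed matrix gives
  det(λ I - A) = p(λ) = λ^2 + (6)λ + (5).
Solving p(λ) = 0 yields eigenvalues ≈ -5, -1. (A is shown rounded to 4 decimals, so these recover the underlying integer eigenvalues to within that precision.)
Verification: the trace of A = -6 equals the sum of eigenvalues -6, and det(A) ≈ 5.0001 matches the eigenvalue product 5.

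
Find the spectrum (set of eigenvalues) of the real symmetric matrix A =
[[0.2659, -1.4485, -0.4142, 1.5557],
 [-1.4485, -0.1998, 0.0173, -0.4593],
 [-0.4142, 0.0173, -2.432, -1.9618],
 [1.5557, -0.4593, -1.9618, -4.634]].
sigma(A) ≈ {-6, -2, -1, 2}

A is real symmetric, so its spectrum consists of real eigenvalues. Expanding the characteristic polynomial of the displayed matrix gives
  det(λ I - A) = p(λ) = λ^4 + (7)λ^3 + (2)λ^2 + (-27.9987)λ + (-23.998).
Solving p(λ) = 0 yields eigenvalues ≈ -6, -2, -1, 2. (A is shown rounded to 4 decimals, so these recover the underlying integer eigenvalues to within that precision.)
Verification: the trace of A = -7 equals the sum of eigenvalues -7, and det(A) ≈ -23.9980 matches the eigenvalue product -24.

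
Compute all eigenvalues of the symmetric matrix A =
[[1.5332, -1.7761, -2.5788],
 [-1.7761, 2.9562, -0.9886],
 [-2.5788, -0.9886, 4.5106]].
sigma(A) ≈ {-1, 4, 6}

A is real symmetric, so its spectrum consists of real eigenvalues. Expanding the characteristic polynomial of the displayed matrix gives
  det(λ I - A) = p(λ) = λ^3 + (-9)λ^2 + (14)λ + (23.9986).
Solving p(λ) = 0 yields eigenvalues ≈ -1, 4, 6. (A is shown rounded to 4 decimals, so these recover the underlying integer eigenvalues to within that precision.)
Verification: the trace of A = 9 equals the sum of eigenvalues 9, and det(A) ≈ -23.9986 matches the eigenvalue product -24.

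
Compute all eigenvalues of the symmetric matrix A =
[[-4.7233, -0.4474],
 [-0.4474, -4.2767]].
sigma(A) ≈ {-5, -4}

A is real symmetric, so its spectrum consists of real eigenvalues. Expanding the characteristic polynomial of the displayed matrix gives
  det(λ I - A) = p(λ) = λ^2 + (9)λ + (20).
Solving p(λ) = 0 yields eigenvalues ≈ -5, -4. (A is shown rounded to 4 decimals, so these recover the underlying integer eigenvalues to within that precision.)
Verification: the trace of A = -9 equals the sum of eigenvalues -9, and det(A) ≈ 20.0000 matches the eigenvalue product 20.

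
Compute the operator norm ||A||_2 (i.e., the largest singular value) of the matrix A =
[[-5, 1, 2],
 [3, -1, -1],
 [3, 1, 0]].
||A||_2 ≈ 6.9094 (= sqrt(largest eigenvalue of A^T A))

||A||_2 = sigma_max(A) = sqrt(lambda_max(A^T A)). Form the symmetric matrix M = A^T A =
[[43, -5, -13],
 [-5, 3, 3],
 [-13, 3, 5]].
Its characteristic polynomial (trace, sum of principal 2x2 minors, determinant of M give the coefficients) is
  p(λ) = det(λ I - M) = λ^3 - 51λ^2 + 156λ - 16.
No integer candidate from the rational root theorem (±divisors of 16) is a root, so the roots are irrational. The cubic discriminant is Δ = 41907024 > 0, so there are three distinct real roots. p(0) = -16 and p(1) = 90 have opposite signs, so a root lies in (0, 1); Newton's method refines it to λ ≈ 0.1062. p(3) = 20 and p(4) = -144 have opposite signs, so a root lies in (3, 4); Newton's method refines it to λ ≈ 3.1545. p(47) = -1520 and p(48) = 560 have opposite signs, so a root lies in (47, 48); Newton's method refines it to λ ≈ 47.7393. Check (Vieta): the three roots sum to 51, matching tr M = 51.
So the eigenvalues of A^T A are ≈ 0.1062, 3.1545, 47.7393 (all ≥ 0, as they must be for A^T A). The largest is λ_max ≈ 47.7393, hence ||A||_2 = sqrt(λ_max) ≈ 6.9094.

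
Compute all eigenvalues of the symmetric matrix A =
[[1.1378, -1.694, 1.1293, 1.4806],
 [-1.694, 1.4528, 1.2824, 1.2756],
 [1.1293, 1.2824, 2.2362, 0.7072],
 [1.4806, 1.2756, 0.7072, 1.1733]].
sigma(A) ≈ {-2, 1, 3, 4}

A is real symmetric, so its spectrum consists of real eigenvalues. Expanding the characteristic polynomial of the displayed matrix gives
  det(λ I - A) = p(λ) = λ^4 + (-6)λ^3 + (3)λ^2 + (26)λ + (-24.0015).
Solving p(λ) = 0 yields eigenvalues ≈ -2, 1, 3, 4. (A is shown rounded to 4 decimals, so these recover the underlying integer eigenvalues to within that precision.)
Verification: the trace of A = 6 equals the sum of eigenvalues 6, and det(A) ≈ -24.0015 matches the eigenvalue product -24.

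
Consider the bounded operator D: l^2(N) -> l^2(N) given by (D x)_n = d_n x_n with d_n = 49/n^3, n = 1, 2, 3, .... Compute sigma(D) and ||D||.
sigma(D) = {49/n^3 : n ≥ 1} ∪ {0}; ||D|| = 49

A bounded diagonal operator on l^2 with diagonal entries d_n has spectrum equal to the closure of {d_n : n ≥ 1}: every d_n is an eigenvalue (with eigenvector e_n), so {d_n} ⊂ sigma(D); the spectrum is closed, so its closure is too; and for lambda not in the closure, (D - lambda I) has bounded inverse (the diagonal entries 1/(d_n - lambda) are bounded). For our sequence d_n = 49/n^3, n = 1, 2, 3, ...:
  - {d_n} = {49/n^3 : n ≥ 1}; the only limit point is 0
  - closure = {49/n^3 : n ≥ 1} ∪ {0}
For the norm: a diagonal operator has ||D|| = sup_n |d_n|. Here d_n = 49/n^3 is positive and decreasing, so sup_n |d_n| = d_1 = 49. So ||D|| = 49.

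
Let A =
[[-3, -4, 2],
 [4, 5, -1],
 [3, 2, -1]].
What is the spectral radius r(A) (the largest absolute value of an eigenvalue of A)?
r(A) ≈ 2.4798

The eigenvalues of A are the roots of its characteristic polynomial. With M = A (coefficients from the trace, the sum of principal 2x2 minors, and det A):
  p(λ) = det(λ I - M) = λ^3 - λ^2 - 5λ + 9.
No integer candidate from the rational root theorem (±divisors of 9) is a root, so the roots are irrational. The cubic discriminant is Δ = -816 < 0, so there is one real root and a complex-conjugate pair. p(-3) = -12 and p(-2) = 7 have opposite signs, so a root lies in (-3, -2); Newton's method refines it to λ ≈ -2.4798. Dividing out (λ - (-2.4798)) leaves approximately λ^2 - 3.4798λ + 3.6293. For λ^2 - 3.4798λ + 3.6293 the discriminant is -2.4081. It is negative, so the remaining roots are the complex-conjugate pair λ ≈ 1.7399 ± 0.7759i. Their product equals the constant term, so |λ|^2 ≈ 3.6293 and |λ| ≈ 1.9051.
Thus the eigenvalues (to 4 decimals) are -2.4798 (modulus 2.4798); 1.7399 ± 0.7759i (modulus 1.9051). The spectral radius is the largest modulus: r(A) ≈ 2.4798. (Cross-check: r(A) ≤ ||A||_2 ≈ 9.1111; equality holds whenever A is normal, though it can also hold for some non-normal A.)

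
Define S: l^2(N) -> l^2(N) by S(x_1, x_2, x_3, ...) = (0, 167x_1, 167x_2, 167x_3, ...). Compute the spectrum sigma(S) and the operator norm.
sigma(S) = closed disk {z in C : |z| ≤ 167}; ||S|| = 167

Note S = 167·U where U is the unit right shift (U x)_k = x_{k-1} (with x_0 := 0); so ||S|| = 167||U|| and sigma(S) = 167·sigma(U). ||S x||^2 = sum_{k≥1} |167x_k|^2 = 27889||x||^2, so ||S|| = 167 and sigma(S) ⊂ {|z| ≤ 167}. For any |lambda| < 167, the equation (S - lambda I) x = 0 forces x_1 = 0, then 167x_k = lambda x_{k+1} ⇒ x = 0, so S has no eigenvalues. But (S - lambda I) is not surjective for |lambda| < 167: solving (S - lambda I) x = e_1 would require x_n proportional to (lambda/167)^(-n), which is not in l^2. So every |lambda| < 167 lies in the residual spectrum. The boundary |lambda| = 167 is in the approximate point spectrum (the spectrum is closed). Hence sigma(S) is the closed disk of radius 167.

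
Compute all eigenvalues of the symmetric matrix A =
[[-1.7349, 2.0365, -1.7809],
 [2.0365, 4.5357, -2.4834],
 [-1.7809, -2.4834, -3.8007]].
sigma(A) ≈ {-5, -2, 6}

A is real symmetric, so its spectrum consists of real eigenvalues. Expanding the characteristic polynomial of the displayed matrix gives
  det(λ I - A) = p(λ) = λ^3 + (1)λ^2 + (-32)λ + (-59.9982).
Solving p(λ) = 0 yields eigenvalues ≈ -5, -2, 6. (A is shown rounded to 4 decimals, so these recover the underlying integer eigenvalues to within that precision.)
Verification: the trace of A = -1 equals the sum of eigenvalues -1, and det(A) ≈ 59.9982 matches the eigenvalue product 60.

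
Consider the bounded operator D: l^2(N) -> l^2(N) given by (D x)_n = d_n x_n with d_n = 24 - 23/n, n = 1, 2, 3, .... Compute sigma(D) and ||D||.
sigma(D) = {24 - 23/n : n ≥ 1} ∪ {24}; ||D|| = 24

A bounded diagonal operator on l^2 with diagonal entries d_n has spectrum equal to the closure of {d_n : n ≥ 1}: every d_n is an eigenvalue (with eigenvector e_n), so {d_n} ⊂ sigma(D); the spectrum is closed, so its closure is too; and for lambda not in the closure, (D - lambda I) has bounded inverse (the diagonal entries 1/(d_n - lambda) are bounded). For our sequence d_n = 24 - 23/n, n = 1, 2, 3, ...:
  - {d_n} = {24 - 23/n : n ≥ 1}; the only limit point is 24
  - closure = {24 - 23/n : n ≥ 1} ∪ {24}
For the norm: a diagonal operator has ||D|| = sup_n |d_n|. Here d_n = 24 - 23/n increases monotonically from d_1 = 1 toward 24, with all terms in [1, 24); so sup_n |d_n| = 24 (the supremum is the limit, not attained). So ||D|| = 24.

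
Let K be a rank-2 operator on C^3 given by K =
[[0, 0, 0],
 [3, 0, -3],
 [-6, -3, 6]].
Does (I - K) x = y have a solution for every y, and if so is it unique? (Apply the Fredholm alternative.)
(I - K) is invertible (det(I - K) = -14 ≠ 0), so for every y in C^3 the equation (I - K) x = y has a unique solution.

K has rank 2 and factors as K = U V^T = u1 v1^T + u2 v2^T with u1 = (0, 1, -3), v1 = (2, 1, -2), u2 = (0, 1, 0), v2 = (1, -1, -1) (multiplying out reproduces the displayed K). The nonzero eigenvalues of U V^T coincide with those of the 2 x 2 matrix G = V^T U = [[v1·u1, v1·u2], [v2·u1, v2·u2]] = [[7, 1], [2, -1]], and by the Sylvester determinant identity det(I_3 - U V^T) = det(I_2 - V^T U) = det([[-6, -1], [-2, 2]]) = (-6)(2) - (-1)(-2) = -14. (Direct check: I - K =
[[1, 0, 0],
 [-3, 1, 3],
 [6, 3, -5]]
has determinant -14.) The finite-dimensional Fredholm alternative says: either (I - K) is invertible, or ker(I - K) ≠ {0} and then range(I - K) = ker((I - K)^*)^⊥, with dim ker(I - K) = dim ker((I - K)^*). Since det(I - K) ≠ 0, 1 is not an eigenvalue of K and ker(I - K) = {0}, so we are in the first case: for every y there is a unique x = (I - K)^(-1) y. (Explicitly, by the Woodbury identity, (I - U V^T)^(-1) = I + U (I_2 - G)^(-1) V^T.)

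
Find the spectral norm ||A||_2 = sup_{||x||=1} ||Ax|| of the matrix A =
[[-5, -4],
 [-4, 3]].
||A||_2 = sqrt((66 + sqrt(512))/2) ≈ 6.6569 (= sqrt(largest eigenvalue of A^T A))

||A||_2 = sigma_max(A) = sqrt(lambda_max(A^T A)). Form the symmetric matrix M = A^T A =
[[41, 8],
 [8, 25]].
Its characteristic polynomial (trace, determinant of M give the coefficients) is
  p(λ) = det(λ I - M) = λ^2 - 66λ + 961.
For λ^2 - 66λ + 961 the discriminant is 512. It is nonnegative but not a perfect square, so the roots are real and irrational: λ = (66 ± sqrt(512))/2 ≈ 44.3137, 21.6863.
So the eigenvalues of A^T A are ≈ 21.6863, 44.3137 (all ≥ 0, as they must be for A^T A). The largest is λ_max = (66 + sqrt(512))/2 ≈ 44.3137, hence ||A||_2 = sqrt(λ_max) = sqrt((66 + sqrt(512))/2) ≈ 6.6569.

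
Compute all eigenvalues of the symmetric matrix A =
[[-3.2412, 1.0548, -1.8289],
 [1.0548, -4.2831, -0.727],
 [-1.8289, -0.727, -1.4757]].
sigma(A) ≈ {-5, -4, 0}

A is real symmetric, so its spectrum consists of real eigenvalues. Expanding the characteristic polynomial of the displayed matrix gives
  det(λ I - A) = p(λ) = λ^3 + (9)λ^2 + (20)λ + (0).
Solving p(λ) = 0 yields eigenvalues ≈ -5, -4, 0. (A is shown rounded to 4 decimals, so these recover the underlying integer eigenvalues to within that precision.)
Verification: the trace of A = -9 equals the sum of eigenvalues -9, and det(A) ≈ 0.0001 matches the eigenvalue product 0.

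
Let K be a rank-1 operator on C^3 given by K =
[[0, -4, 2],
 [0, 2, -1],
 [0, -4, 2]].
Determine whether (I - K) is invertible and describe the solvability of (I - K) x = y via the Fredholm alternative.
(I - K) is invertible (det(I - K) = -3 ≠ 0), so for every y in C^3 the equation (I - K) x = y has a unique solution.

K has rank 1, so it is an outer product K = u v^T: every row of K is a multiple of one row vector. Reading off the entries, u = (-2, 1, -2) and v = (0, 2, -1) (row i of K equals u_i·v^T). A rank-one matrix u v^T satisfies K u = u (v·u) and kills the (2)-dimensional subspace v^⊥, so its characteristic polynomial is lambda^2 (lambda - v·u) with v·u = tr K = 4. Hence the eigenvalues of I - K are 1 (multiplicity 2) and 1 - (4) = -3, so det(I - K) = -3. (Direct check: I - K =
[[1, 4, -2],
 [0, -1, 1],
 [0, 4, -1]]
has determinant -3.) The finite-dimensional Fredholm alternative says: either (I - K) is invertible, or ker(I - K) ≠ {0} and then range(I - K) = ker((I - K)^*)^⊥, with dim ker(I - K) = dim ker((I - K)^*). Since det(I - K) ≠ 0, 1 is not an eigenvalue of K and ker(I - K) = {0}, so we are in the first case: for every y there is a unique x = (I - K)^(-1) y. Explicitly, by the Sherman–Morrison formula, (I - u v^T)^(-1) = I + u v^T/(1 - v·u), i.e. (I - K)^(-1) = I + K/(-3).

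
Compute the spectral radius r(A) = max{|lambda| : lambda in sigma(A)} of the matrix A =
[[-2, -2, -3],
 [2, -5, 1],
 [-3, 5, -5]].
r(A) ≈ 8.378

The eigenvalues of A are the roots of its characteristic polynomial. With M = A (coefficients from the trace, the sum of principal 2x2 minors, and det A):
  p(λ) = det(λ I - M) = λ^3 + 12λ^2 + 35λ + 39.
No integer candidate from the rational root theorem (±divisors of 39) is a root, so the roots are irrational. The cubic discriminant is Δ = -10895 < 0, so there is one real root and a complex-conjugate pair. p(-9) = -33 and p(-8) = 15 have opposite signs, so a root lies in (-9, -8); Newton's method refines it to λ ≈ -8.378. Dividing out (λ - (-8.378)) leaves approximately λ^2 + 3.622λ + 4.655. For λ^2 + 3.622λ + 4.655 the discriminant is -5.5015. It is negative, so the remaining roots are the complex-conjugate pair λ ≈ -1.811 ± 1.1728i. Their product equals the constant term, so |λ|^2 ≈ 4.655 and |λ| ≈ 2.1576.
Thus the eigenvalues (to 4 decimals) are -8.378 (modulus 8.378); -1.811 ± 1.1728i (modulus 2.1576). The spectral radius is the largest modulus: r(A) ≈ 8.378. (Cross-check: r(A) ≤ ||A||_2 ≈ 9.1731; equality holds whenever A is normal, though it can also hold for some non-normal A.)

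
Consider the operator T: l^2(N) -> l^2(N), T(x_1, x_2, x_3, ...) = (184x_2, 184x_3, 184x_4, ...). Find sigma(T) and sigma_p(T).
sigma(T) = closed disk {z in C : |z| ≤ 184}; sigma_p(T) = open disk {z in C : |z| < 184}

Note T = 184·V where V is the unit left shift (V x)_k = x_{k+1}; so sigma(T) = 184·sigma(V) and ||T|| = 184||V||. ||T x||^2 = 33856sum_{k≥2} |x_k|^2 ≤ 33856||x||^2, with equality on {x : x_1 = 0}, so ||T|| = 184. For any lambda with |lambda| < 184, set r = lambda/184 (|r| < 1); the vector x = (1, r, r^2, ...) is in l^2 and satisfies T x = 184(r, r^2, ...) = lambda x, so lambda is an eigenvalue. On the boundary |lambda| = 184 the geometric series diverges, so no l^2 eigenvector exists, but these lambda lie in the approximate point spectrum. Hence sigma(T) is the closed disk of radius 184 and sigma_p(T) is the open disk.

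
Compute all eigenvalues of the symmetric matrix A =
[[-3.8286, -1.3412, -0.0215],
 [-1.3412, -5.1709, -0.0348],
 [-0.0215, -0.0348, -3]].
sigma(A) ≈ {-6, -3} (-3 with multiplicity 2)

A is real symmetric, so its spectrum consists of real eigenvalues. Expanding the characteristic polynomial of the displayed matrix gives
  det(λ I - A) = p(λ) = λ^3 + (12)λ^2 + (45)λ + (54.0013).
Solving p(λ) = 0 yields eigenvalues ≈ -6, -3, -3. (A is shown rounded to 4 decimals, so these recover the underlying integer eigenvalues to within that precision.)
Verification: the trace of A = -12 equals the sum of eigenvalues -12, and det(A) ≈ -54.0013 matches the eigenvalue product -54.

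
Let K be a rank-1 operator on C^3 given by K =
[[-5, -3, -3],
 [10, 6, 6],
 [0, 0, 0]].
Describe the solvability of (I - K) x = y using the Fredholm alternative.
(I - K) is singular (det(I - K) = 0, i.e. 1 ∈ sigma(K)). (I - K) x = y is solvable iff y ⊥ ker((I - K)^*) = span{(-5, -3, -3)}, i.e. iff -5y_1 - 3y_2 - 3y_3 = 0. When solvable, the solutions are x = y + c·(1, -2, 0), c arbitrary (ker(I - K) = span{(1, -2, 0)}, dimension 1).

K has rank 1, so it is an outer product K = u v^T: every row of K is a multiple of one row vector. Reading off the entries, u = (1, -2, 0) and v = (-5, -3, -3) (row i of K equals u_i·v^T). A rank-one matrix u v^T satisfies K u = u (v·u) and kills the (2)-dimensional subspace v^⊥, so its characteristic polynomial is lambda^2 (lambda - v·u) with v·u = tr K = 1. Hence the eigenvalues of I - K are 1 (multiplicity 2) and 1 - (1) = 0, so det(I - K) = 0. (Direct check: I - K =
[[6, 3, 3],
 [-10, -5, -6],
 [0, 0, 1]]
has determinant 0.) So 1 is an eigenvalue of K and (I - K) is not invertible. The finite-dimensional Fredholm alternative says: either (I - K) is invertible, or ker(I - K) ≠ {0} and then range(I - K) = ker((I - K)^*)^⊥, with dim ker(I - K) = dim ker((I - K)^*). We are in the second case, so we need both kernels. Kernel of I - K: (I - K) u = u - u (v·u) = u - u = 0, so ker(I - K) = span{u} = span{(1, -2, 0)} (it is exactly 1-dimensional because rank(I - K) = 2). Kernel of the adjoint: K is real, so (I - K)^* = I - K^T = I - v u^T, and (I - v u^T) v = v - v (u·v) = 0; hence ker((I - K)^*) = span{v} = span{(-5, -3, -3)}. Therefore (I - K) x = y is solvable iff <y, v> = 0, i.e. iff -5y_1 - 3y_2 - 3y_3 = 0. When this holds, K y = u (v·y) = 0, so (I - K) y = y and x = y is a particular solution; the full solution set is the line x = y + c·u = y + c·(1, -2, 0), c ∈ C.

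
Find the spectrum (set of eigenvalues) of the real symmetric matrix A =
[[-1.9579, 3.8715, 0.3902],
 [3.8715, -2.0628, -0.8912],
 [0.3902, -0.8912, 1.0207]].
sigma(A) ≈ {-6, 1, 2}

A is real symmetric, so its spectrum consists of real eigenvalues. Expanding the characteristic polynomial of the displayed matrix gives
  det(λ I - A) = p(λ) = λ^3 + (3)λ^2 + (-16)λ + (12).
Solving p(λ) = 0 yields eigenvalues ≈ -6, 1, 2. (A is shown rounded to 4 decimals, so these recover the underlying integer eigenvalues to within that precision.)
Verification: the trace of A = -3 equals the sum of eigenvalues -3, and det(A) ≈ -11.9999 matches the eigenvalue product -12.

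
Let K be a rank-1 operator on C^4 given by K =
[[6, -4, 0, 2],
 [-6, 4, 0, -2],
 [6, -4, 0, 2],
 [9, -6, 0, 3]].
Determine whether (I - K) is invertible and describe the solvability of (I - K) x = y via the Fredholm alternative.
(I - K) is invertible (det(I - K) = -12 ≠ 0), so for every y in C^4 the equation (I - K) x = y has a unique solution.

K has rank 1, so it is an outer product K = u v^T: every row of K is a multiple of one row vector. Reading off the entries, u = (-2, 2, -2, -3) and v = (-3, 2, 0, -1) (row i of K equals u_i·v^T). A rank-one matrix u v^T satisfies K u = u (v·u) and kills the (3)-dimensional subspace v^⊥, so its characteristic polynomial is lambda^3 (lambda - v·u) with v·u = tr K = 13. Hence the eigenvalues of I - K are 1 (multiplicity 3) and 1 - (13) = -12, so det(I - K) = -12. (Direct check: I - K =
[[-5, 4, 0, -2],
 [6, -3, 0, 2],
 [-6, 4, 1, -2],
 [-9, 6, 0, -2]]
has determinant -12.) The finite-dimensional Fredholm alternative says: either (I - K) is invertible, or ker(I - K) ≠ {0} and then range(I - K) = ker((I - K)^*)^⊥, with dim ker(I - K) = dim ker((I - K)^*). Since det(I - K) ≠ 0, 1 is not an eigenvalue of K and ker(I - K) = {0}, so we are in the first case: for every y there is a unique x = (I - K)^(-1) y. Explicitly, by the Sherman–Morrison formula, (I - u v^T)^(-1) = I + u v^T/(1 - v·u), i.e. (I - K)^(-1) = I + K/(-12).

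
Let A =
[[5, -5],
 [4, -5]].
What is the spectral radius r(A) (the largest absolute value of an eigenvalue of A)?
r(A) = sqrt(20)/2 ≈ 2.2361

The eigenvalues of A are the roots of its characteristic polynomial. With M = A (coefficients from the trace and determinant):
  p(λ) = det(λ I - M) = λ^2 - 5.
For λ^2 - 5 the discriminant is 20. It is nonnegative but not a perfect square, so the roots are real and irrational: λ = ± sqrt(20)/2 ≈ 2.2361, -2.2361.
Thus the eigenvalues (to 4 decimals) are 2.2361 (modulus 2.2361); -2.2361 (modulus 2.2361). The spectral radius is the largest modulus: r(A) = sqrt(20)/2 ≈ 2.2361. (Cross-check: r(A) ≤ ||A||_2 ≈ 9.5249; equality holds whenever A is normal, though it can also hold for some non-normal A.)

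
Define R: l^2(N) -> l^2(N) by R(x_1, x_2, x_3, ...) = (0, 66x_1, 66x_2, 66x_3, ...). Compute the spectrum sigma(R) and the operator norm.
sigma(R) = closed disk {z in C : |z| ≤ 66}; ||R|| = 66

Note R = 66·U where U is the unit right shift (U x)_k = x_{k-1} (with x_0 := 0); so ||R|| = 66||U|| and sigma(R) = 66·sigma(U). ||R x||^2 = sum_{k≥1} |66x_k|^2 = 4356||x||^2, so ||R|| = 66 and sigma(R) ⊂ {|z| ≤ 66}. For any |lambda| < 66, the equation (R - lambda I) x = 0 forces x_1 = 0, then 66x_k = lambda x_{k+1} ⇒ x = 0, so R has no eigenvalues. But (R - lambda I) is not surjective for |lambda| < 66: solving (R - lambda I) x = e_1 would require x_n proportional to (lambda/66)^(-n), which is not in l^2. So every |lambda| < 66 lies in the residual spectrum. The boundary |lambda| = 66 is in the approximate point spectrum (the spectrum is closed). Hence sigma(R) is the closed disk of radius 66.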